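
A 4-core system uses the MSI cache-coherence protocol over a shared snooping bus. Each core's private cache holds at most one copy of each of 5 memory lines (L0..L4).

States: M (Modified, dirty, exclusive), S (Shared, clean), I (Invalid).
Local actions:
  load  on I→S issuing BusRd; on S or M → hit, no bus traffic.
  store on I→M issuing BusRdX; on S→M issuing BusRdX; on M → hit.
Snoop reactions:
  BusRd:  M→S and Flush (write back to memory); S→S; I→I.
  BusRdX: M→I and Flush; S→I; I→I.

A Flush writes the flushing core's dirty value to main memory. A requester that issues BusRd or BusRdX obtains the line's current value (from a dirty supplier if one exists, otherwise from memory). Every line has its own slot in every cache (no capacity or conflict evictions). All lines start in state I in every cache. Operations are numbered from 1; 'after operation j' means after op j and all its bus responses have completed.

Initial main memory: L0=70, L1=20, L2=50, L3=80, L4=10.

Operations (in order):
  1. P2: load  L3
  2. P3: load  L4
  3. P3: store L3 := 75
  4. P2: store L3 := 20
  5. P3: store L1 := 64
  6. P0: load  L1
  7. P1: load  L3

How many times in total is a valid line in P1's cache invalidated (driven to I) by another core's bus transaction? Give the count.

invalidations = 0

1. P2: load  L3  bus=[BusRd]  L3: P0=I P1=I P2=S P3=I  mem[L3]=80
2. P3: load  L4  bus=[BusRd]  L4: P0=I P1=I P2=I P3=S  mem[L4]=10
3. P3: store L3 := 75  bus=[BusRdX]  L3: P0=I P1=I P2=I P3=M  mem[L3]=80
4. P2: store L3 := 20  bus=[BusRdX,Flush]  L3: P0=I P1=I P2=M P3=I  mem[L3]=75
5. P3: store L1 := 64  bus=[BusRdX]  L1: P0=I P1=I P2=I P3=M  mem[L1]=20
6. P0: load  L1  bus=[BusRd,Flush]  L1: P0=S P1=I P2=I P3=S  mem[L1]=64
7. P1: load  L3  bus=[BusRd,Flush]  L3: P0=I P1=S P2=S P3=I  mem[L3]=20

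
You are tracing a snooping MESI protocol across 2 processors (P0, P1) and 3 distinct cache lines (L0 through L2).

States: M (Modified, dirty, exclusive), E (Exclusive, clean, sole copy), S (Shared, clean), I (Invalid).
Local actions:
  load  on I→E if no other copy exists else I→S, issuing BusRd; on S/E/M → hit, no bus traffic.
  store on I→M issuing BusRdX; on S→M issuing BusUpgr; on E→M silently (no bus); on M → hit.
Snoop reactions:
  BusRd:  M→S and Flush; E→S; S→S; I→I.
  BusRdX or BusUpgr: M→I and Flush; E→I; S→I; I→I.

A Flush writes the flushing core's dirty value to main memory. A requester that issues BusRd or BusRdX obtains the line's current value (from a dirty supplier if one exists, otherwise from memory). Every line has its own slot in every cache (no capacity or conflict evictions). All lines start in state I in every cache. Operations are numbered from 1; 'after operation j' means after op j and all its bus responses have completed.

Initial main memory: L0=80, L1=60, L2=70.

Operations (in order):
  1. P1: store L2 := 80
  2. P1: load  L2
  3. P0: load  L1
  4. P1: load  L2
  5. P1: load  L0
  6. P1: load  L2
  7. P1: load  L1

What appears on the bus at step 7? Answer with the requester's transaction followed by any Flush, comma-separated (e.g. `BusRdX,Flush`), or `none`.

bus = BusRd

step 1: P1: store L2 := 80  ⟶  IM  (L2)  txn=BusRdX  M[L2]=70
step 2: P1: load  L2  ⟶  IM  (L2)  txn=∅  M[L2]=70
step 3: P0: load  L1  ⟶  EI  (L1)  txn=BusRd  M[L1]=60
step 4: P1: load  L2  ⟶  IM  (L2)  txn=∅  M[L2]=70
step 5: P1: load  L0  ⟶  IE  (L0)  txn=BusRd  M[L0]=80
step 6: P1: load  L2  ⟶  IM  (L2)  txn=∅  M[L2]=70
step 7: P1: load  L1  ⟶  SS  (L1)  txn=BusRd  M[L1]=60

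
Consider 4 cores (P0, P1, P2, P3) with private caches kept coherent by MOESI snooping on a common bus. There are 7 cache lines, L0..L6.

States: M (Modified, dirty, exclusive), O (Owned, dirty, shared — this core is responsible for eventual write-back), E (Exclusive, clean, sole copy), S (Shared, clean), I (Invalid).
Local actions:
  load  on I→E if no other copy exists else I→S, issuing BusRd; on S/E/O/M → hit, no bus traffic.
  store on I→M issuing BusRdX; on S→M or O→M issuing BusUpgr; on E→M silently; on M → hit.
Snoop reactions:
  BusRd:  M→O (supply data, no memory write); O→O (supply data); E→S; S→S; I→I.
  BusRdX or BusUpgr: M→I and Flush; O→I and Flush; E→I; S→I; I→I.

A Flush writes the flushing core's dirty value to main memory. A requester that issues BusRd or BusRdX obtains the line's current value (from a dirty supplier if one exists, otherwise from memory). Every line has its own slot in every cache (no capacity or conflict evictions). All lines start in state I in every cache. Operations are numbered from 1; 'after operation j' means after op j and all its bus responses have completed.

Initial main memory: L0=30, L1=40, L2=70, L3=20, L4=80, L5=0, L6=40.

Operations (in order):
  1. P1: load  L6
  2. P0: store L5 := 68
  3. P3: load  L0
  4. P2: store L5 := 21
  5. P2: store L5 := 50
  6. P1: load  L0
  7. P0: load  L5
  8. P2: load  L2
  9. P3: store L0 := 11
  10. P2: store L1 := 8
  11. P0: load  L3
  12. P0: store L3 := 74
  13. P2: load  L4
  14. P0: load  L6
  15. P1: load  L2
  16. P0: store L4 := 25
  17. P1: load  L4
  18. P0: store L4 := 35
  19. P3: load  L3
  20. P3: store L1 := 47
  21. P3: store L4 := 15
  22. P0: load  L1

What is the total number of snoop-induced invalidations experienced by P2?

invalidations = 2

1. P1: load  L6  bus=[BusRd]  L6: P0=I P1=E P2=I P3=I  mem[L6]=40
2. P0: store L5 := 68  bus=[BusRdX]  L5: P0=M P1=I P2=I P3=I  mem[L5]=0
3. P3: load  L0  bus=[BusRd]  L0: P0=I P1=I P2=I P3=E  mem[L0]=30
4. P2: store L5 := 21  bus=[BusRdX,Flush]  L5: P0=I P1=I P2=M P3=I  mem[L5]=68
5. P2: store L5 := 50  bus=[-]  L5: P0=I P1=I P2=M P3=I  mem[L5]=68
6. P1: load  L0  bus=[BusRd]  L0: P0=I P1=S P2=I P3=S  mem[L0]=30
7. P0: load  L5  bus=[BusRd]  L5: P0=S P1=I P2=O P3=I  mem[L5]=68
8. P2: load  L2  bus=[BusRd]  L2: P0=I P1=I P2=E P3=I  mem[L2]=70
9. P3: store L0 := 11  bus=[BusUpgr]  L0: P0=I P1=I P2=I P3=M  mem[L0]=30
10. P2: store L1 := 8  bus=[BusRdX]  L1: P0=I P1=I P2=M P3=I  mem[L1]=40
11. P0: load  L3  bus=[BusRd]  L3: P0=E P1=I P2=I P3=I  mem[L3]=20
12. P0: store L3 := 74  bus=[-]  L3: P0=M P1=I P2=I P3=I  mem[L3]=20
13. P2: load  L4  bus=[BusRd]  L4: P0=I P1=I P2=E P3=I  mem[L4]=80
14. P0: load  L6  bus=[BusRd]  L6: P0=S P1=S P2=I P3=I  mem[L6]=40
15. P1: load  L2  bus=[BusRd]  L2: P0=I P1=S P2=S P3=I  mem[L2]=70
16. P0: store L4 := 25  bus=[BusRdX]  L4: P0=M P1=I P2=I P3=I  mem[L4]=80
17. P1: load  L4  bus=[BusRd]  L4: P0=O P1=S P2=I P3=I  mem[L4]=80
18. P0: store L4 := 35  bus=[BusUpgr]  L4: P0=M P1=I P2=I P3=I  mem[L4]=80
19. P3: load  L3  bus=[BusRd]  L3: P0=O P1=I P2=I P3=S  mem[L3]=20
20. P3: store L1 := 47  bus=[BusRdX,Flush]  L1: P0=I P1=I P2=I P3=M  mem[L1]=8
21. P3: store L4 := 15  bus=[BusRdX,Flush]  L4: P0=I P1=I P2=I P3=M  mem[L4]=35
22. P0: load  L1  bus=[BusRd]  L1: P0=S P1=I P2=I P3=O  mem[L1]=8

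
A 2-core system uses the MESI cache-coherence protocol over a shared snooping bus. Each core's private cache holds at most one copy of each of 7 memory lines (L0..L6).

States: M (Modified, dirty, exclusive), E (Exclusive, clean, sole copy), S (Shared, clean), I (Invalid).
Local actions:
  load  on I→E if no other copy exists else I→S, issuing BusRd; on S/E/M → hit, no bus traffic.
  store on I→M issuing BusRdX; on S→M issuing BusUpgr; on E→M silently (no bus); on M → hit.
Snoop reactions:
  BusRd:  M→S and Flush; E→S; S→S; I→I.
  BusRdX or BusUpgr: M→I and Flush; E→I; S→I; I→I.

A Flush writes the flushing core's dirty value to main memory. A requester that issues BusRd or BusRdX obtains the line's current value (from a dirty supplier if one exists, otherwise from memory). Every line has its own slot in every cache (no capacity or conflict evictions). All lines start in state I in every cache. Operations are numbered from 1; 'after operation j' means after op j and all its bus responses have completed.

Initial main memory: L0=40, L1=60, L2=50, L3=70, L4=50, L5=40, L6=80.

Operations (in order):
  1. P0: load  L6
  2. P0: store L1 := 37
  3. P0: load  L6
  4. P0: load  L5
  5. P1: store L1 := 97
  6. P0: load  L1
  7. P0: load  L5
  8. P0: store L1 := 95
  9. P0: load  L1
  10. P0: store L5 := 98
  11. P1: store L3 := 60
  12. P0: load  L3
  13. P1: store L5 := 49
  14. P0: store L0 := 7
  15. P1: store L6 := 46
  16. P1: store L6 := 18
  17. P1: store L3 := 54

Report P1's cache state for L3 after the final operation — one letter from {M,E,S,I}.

step 1: P0: load  L6  ⟶  EI  (L6)  txn=BusRd  M[L6]=80
step 2: P0: store L1 := 37  ⟶  MI  (L1)  txn=BusRdX  M[L1]=60
step 3: P0: load  L6  ⟶  EI  (L6)  txn=∅  M[L6]=80
step 4: P0: load  L5  ⟶  EI  (L5)  txn=BusRd  M[L5]=40
step 5: P1: store L1 := 97  ⟶  IM  (L1)  txn=BusRdX+Flush  M[L1]=37
step 6: P0: load  L1  ⟶  SS  (L1)  txn=BusRd+Flush  M[L1]=97
step 7: P0: load  L5  ⟶  EI  (L5)  txn=∅  M[L5]=40
step 8: P0: store L1 := 95  ⟶  MI  (L1)  txn=BusUpgr  M[L1]=97
step 9: P0: load  L1  ⟶  MI  (L1)  txn=∅  M[L1]=97
step 10: P0: store L5 := 98  ⟶  MI  (L5)  txn=∅  M[L5]=40
step 11: P1: store L3 := 60  ⟶  IM  (L3)  txn=BusRdX  M[L3]=70
step 12: P0: load  L3  ⟶  SS  (L3)  txn=BusRd+Flush  M[L3]=60
step 13: P1: store L5 := 49  ⟶  IM  (L5)  txn=BusRdX+Flush  M[L5]=98
step 14: P0: store L0 := 7  ⟶  MI  (L0)  txn=BusRdX  M[L0]=40
step 15: P1: store L6 := 46  ⟶  IM  (L6)  txn=BusRdX  M[L6]=80
step 16: P1: store L6 := 18  ⟶  IM  (L6)  txn=∅  M[L6]=80
step 17: P1: store L3 := 54  ⟶  IM  (L3)  txn=BusUpgr  M[L3]=60

state = M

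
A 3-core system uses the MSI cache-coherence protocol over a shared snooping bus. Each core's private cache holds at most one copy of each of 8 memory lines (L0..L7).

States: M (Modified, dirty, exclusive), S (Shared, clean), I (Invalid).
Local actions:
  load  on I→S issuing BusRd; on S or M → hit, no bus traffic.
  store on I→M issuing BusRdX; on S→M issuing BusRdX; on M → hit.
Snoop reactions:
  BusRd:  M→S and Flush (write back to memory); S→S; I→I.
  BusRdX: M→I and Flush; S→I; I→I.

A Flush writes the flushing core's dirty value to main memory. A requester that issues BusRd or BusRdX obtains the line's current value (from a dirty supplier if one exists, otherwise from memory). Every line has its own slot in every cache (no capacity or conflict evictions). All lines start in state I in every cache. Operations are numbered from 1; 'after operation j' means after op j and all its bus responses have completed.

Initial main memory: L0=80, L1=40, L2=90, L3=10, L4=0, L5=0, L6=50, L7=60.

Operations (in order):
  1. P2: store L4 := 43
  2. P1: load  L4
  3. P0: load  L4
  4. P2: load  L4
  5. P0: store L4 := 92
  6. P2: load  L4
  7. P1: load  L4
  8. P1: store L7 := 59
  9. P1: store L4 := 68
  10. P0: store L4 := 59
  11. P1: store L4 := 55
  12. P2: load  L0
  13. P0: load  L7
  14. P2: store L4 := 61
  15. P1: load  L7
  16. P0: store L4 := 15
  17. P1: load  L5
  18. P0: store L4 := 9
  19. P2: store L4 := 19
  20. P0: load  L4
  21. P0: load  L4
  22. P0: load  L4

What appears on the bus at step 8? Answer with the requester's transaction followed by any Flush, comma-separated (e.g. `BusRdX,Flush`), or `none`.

bus = BusRdX

[1] P2: store L4 := 43 | P0:I, P1:I, P2:M(43) | bus: BusRdX
[2] P1: load  L4 | P0:I, P1:S(43), P2:S(43) | bus: BusRd,Flush
[3] P0: load  L4 | P0:S(43), P1:S(43), P2:S(43) | bus: BusRd
[4] P2: load  L4 | P0:S(43), P1:S(43), P2:S(43) | bus: none
[5] P0: store L4 := 92 | P0:M(92), P1:I, P2:I | bus: BusRdX
[6] P2: load  L4 | P0:S(92), P1:I, P2:S(92) | bus: BusRd,Flush
[7] P1: load  L4 | P0:S(92), P1:S(92), P2:S(92) | bus: BusRd
[8] P1: store L7 := 59 | P0:I, P1:M(59), P2:I | bus: BusRdX
[9] P1: store L4 := 68 | P0:I, P1:M(68), P2:I | bus: BusRdX
[10] P0: store L4 := 59 | P0:M(59), P1:I, P2:I | bus: BusRdX,Flush
[11] P1: store L4 := 55 | P0:I, P1:M(55), P2:I | bus: BusRdX,Flush
[12] P2: load  L0 | P0:I, P1:I, P2:S(80) | bus: BusRd
[13] P0: load  L7 | P0:S(59), P1:S(59), P2:I | bus: BusRd,Flush
[14] P2: store L4 := 61 | P0:I, P1:I, P2:M(61) | bus: BusRdX,Flush
[15] P1: load  L7 | P0:S(59), P1:S(59), P2:I | bus: none
[16] P0: store L4 := 15 | P0:M(15), P1:I, P2:I | bus: BusRdX,Flush
[17] P1: load  L5 | P0:I, P1:S(0), P2:I | bus: BusRd
[18] P0: store L4 := 9 | P0:M(9), P1:I, P2:I | bus: none
[19] P2: store L4 := 19 | P0:I, P1:I, P2:M(19) | bus: BusRdX,Flush
[20] P0: load  L4 | P0:S(19), P1:I, P2:S(19) | bus: BusRd,Flush
[21] P0: load  L4 | P0:S(19), P1:I, P2:S(19) | bus: none
[22] P0: load  L4 | P0:S(19), P1:I, P2:S(19) | bus: none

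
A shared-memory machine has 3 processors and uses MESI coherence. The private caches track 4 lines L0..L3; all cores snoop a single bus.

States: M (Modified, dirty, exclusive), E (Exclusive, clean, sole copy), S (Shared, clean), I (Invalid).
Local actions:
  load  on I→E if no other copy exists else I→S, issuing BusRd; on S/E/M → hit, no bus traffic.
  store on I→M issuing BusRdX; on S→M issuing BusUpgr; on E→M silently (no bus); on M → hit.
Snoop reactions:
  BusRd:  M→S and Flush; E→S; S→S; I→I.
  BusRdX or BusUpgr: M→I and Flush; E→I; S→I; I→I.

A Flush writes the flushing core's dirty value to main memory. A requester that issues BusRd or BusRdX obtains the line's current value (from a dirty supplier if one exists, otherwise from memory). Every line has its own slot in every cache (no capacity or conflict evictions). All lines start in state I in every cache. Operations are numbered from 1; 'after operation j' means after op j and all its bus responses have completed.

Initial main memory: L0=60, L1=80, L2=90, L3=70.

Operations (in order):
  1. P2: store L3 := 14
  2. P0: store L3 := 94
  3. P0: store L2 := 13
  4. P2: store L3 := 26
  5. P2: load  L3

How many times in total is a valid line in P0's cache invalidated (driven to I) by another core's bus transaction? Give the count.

1. P2: store L3 := 14  bus=[BusRdX]  L3: P0=I P1=I P2=M  mem[L3]=70
2. P0: store L3 := 94  bus=[BusRdX,Flush]  L3: P0=M P1=I P2=I  mem[L3]=14
3. P0: store L2 := 13  bus=[BusRdX]  L2: P0=M P1=I P2=I  mem[L2]=90
4. P2: store L3 := 26  bus=[BusRdX,Flush]  L3: P0=I P1=I P2=M  mem[L3]=94
5. P2: load  L3  bus=[-]  L3: P0=I P1=I P2=M  mem[L3]=94

invalidations = 1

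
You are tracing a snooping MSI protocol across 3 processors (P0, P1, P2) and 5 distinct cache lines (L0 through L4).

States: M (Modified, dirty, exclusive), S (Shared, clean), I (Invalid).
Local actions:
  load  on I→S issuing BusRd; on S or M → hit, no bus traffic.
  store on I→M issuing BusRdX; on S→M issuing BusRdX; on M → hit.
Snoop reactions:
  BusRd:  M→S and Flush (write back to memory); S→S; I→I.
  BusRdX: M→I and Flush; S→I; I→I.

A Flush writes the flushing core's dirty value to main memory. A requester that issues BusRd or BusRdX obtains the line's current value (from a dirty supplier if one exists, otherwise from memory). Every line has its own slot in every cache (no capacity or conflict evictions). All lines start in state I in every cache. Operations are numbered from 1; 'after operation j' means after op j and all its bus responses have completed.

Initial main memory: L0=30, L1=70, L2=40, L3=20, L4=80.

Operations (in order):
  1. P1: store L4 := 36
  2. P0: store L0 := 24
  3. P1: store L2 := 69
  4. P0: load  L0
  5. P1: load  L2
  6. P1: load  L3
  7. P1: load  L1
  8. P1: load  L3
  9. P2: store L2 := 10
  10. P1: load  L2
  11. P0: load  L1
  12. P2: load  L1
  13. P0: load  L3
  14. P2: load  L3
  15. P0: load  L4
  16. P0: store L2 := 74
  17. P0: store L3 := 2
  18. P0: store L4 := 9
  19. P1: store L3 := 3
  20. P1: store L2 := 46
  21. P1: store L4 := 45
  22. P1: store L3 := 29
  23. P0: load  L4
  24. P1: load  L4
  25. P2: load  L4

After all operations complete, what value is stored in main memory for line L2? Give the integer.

memory[L2] = 74

[1] P1: store L4 := 36 | P0:I, P1:M(36), P2:I | bus: BusRdX
[2] P0: store L0 := 24 | P0:M(24), P1:I, P2:I | bus: BusRdX
[3] P1: store L2 := 69 | P0:I, P1:M(69), P2:I | bus: BusRdX
[4] P0: load  L0 | P0:M(24), P1:I, P2:I | bus: none
[5] P1: load  L2 | P0:I, P1:M(69), P2:I | bus: none
[6] P1: load  L3 | P0:I, P1:S(20), P2:I | bus: BusRd
[7] P1: load  L1 | P0:I, P1:S(70), P2:I | bus: BusRd
[8] P1: load  L3 | P0:I, P1:S(20), P2:I | bus: none
[9] P2: store L2 := 10 | P0:I, P1:I, P2:M(10) | bus: BusRdX,Flush
[10] P1: load  L2 | P0:I, P1:S(10), P2:S(10) | bus: BusRd,Flush
[11] P0: load  L1 | P0:S(70), P1:S(70), P2:I | bus: BusRd
[12] P2: load  L1 | P0:S(70), P1:S(70), P2:S(70) | bus: BusRd
[13] P0: load  L3 | P0:S(20), P1:S(20), P2:I | bus: BusRd
[14] P2: load  L3 | P0:S(20), P1:S(20), P2:S(20) | bus: BusRd
[15] P0: load  L4 | P0:S(36), P1:S(36), P2:I | bus: BusRd,Flush
[16] P0: store L2 := 74 | P0:M(74), P1:I, P2:I | bus: BusRdX
[17] P0: store L3 := 2 | P0:M(2), P1:I, P2:I | bus: BusRdX
[18] P0: store L4 := 9 | P0:M(9), P1:I, P2:I | bus: BusRdX
[19] P1: store L3 := 3 | P0:I, P1:M(3), P2:I | bus: BusRdX,Flush
[20] P1: store L2 := 46 | P0:I, P1:M(46), P2:I | bus: BusRdX,Flush
[21] P1: store L4 := 45 | P0:I, P1:M(45), P2:I | bus: BusRdX,Flush
[22] P1: store L3 := 29 | P0:I, P1:M(29), P2:I | bus: none
[23] P0: load  L4 | P0:S(45), P1:S(45), P2:I | bus: BusRd,Flush
[24] P1: load  L4 | P0:S(45), P1:S(45), P2:I | bus: none
[25] P2: load  L4 | P0:S(45), P1:S(45), P2:S(45) | bus: BusRd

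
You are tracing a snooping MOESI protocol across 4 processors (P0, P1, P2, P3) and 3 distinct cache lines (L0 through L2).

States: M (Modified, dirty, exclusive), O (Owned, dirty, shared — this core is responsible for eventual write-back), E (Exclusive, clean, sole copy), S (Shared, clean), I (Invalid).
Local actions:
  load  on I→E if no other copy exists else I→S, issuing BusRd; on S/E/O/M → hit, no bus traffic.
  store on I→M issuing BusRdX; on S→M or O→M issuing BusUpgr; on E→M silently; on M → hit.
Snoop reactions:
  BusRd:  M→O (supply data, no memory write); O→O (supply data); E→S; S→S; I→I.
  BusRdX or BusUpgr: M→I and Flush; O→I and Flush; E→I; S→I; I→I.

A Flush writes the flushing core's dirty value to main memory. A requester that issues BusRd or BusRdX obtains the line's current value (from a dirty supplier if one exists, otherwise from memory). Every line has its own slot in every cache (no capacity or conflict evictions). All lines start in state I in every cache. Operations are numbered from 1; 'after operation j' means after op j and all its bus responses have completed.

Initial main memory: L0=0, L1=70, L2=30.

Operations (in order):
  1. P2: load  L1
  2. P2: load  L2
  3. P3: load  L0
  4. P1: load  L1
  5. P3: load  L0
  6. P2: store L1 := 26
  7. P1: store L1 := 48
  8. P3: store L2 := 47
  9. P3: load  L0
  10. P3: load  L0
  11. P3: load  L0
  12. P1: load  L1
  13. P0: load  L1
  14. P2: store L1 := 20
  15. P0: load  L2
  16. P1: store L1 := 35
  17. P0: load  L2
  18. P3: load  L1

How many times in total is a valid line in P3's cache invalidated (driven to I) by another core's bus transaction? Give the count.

invalidations = 0

[1] P2: load  L1 | P0:I, P1:I, P2:E(70), P3:I | bus: BusRd
[2] P2: load  L2 | P0:I, P1:I, P2:E(30), P3:I | bus: BusRd
[3] P3: load  L0 | P0:I, P1:I, P2:I, P3:E(0) | bus: BusRd
[4] P1: load  L1 | P0:I, P1:S(70), P2:S(70), P3:I | bus: BusRd
[5] P3: load  L0 | P0:I, P1:I, P2:I, P3:E(0) | bus: none
[6] P2: store L1 := 26 | P0:I, P1:I, P2:M(26), P3:I | bus: BusUpgr
[7] P1: store L1 := 48 | P0:I, P1:M(48), P2:I, P3:I | bus: BusRdX,Flush
[8] P3: store L2 := 47 | P0:I, P1:I, P2:I, P3:M(47) | bus: BusRdX
[9] P3: load  L0 | P0:I, P1:I, P2:I, P3:E(0) | bus: none
[10] P3: load  L0 | P0:I, P1:I, P2:I, P3:E(0) | bus: none
[11] P3: load  L0 | P0:I, P1:I, P2:I, P3:E(0) | bus: none
[12] P1: load  L1 | P0:I, P1:M(48), P2:I, P3:I | bus: none
[13] P0: load  L1 | P0:S(48), P1:O(48), P2:I, P3:I | bus: BusRd
[14] P2: store L1 := 20 | P0:I, P1:I, P2:M(20), P3:I | bus: BusRdX,Flush
[15] P0: load  L2 | P0:S(47), P1:I, P2:I, P3:O(47) | bus: BusRd
[16] P1: store L1 := 35 | P0:I, P1:M(35), P2:I, P3:I | bus: BusRdX,Flush
[17] P0: load  L2 | P0:S(47), P1:I, P2:I, P3:O(47) | bus: none
[18] P3: load  L1 | P0:I, P1:O(35), P2:I, P3:S(35) | bus: BusRd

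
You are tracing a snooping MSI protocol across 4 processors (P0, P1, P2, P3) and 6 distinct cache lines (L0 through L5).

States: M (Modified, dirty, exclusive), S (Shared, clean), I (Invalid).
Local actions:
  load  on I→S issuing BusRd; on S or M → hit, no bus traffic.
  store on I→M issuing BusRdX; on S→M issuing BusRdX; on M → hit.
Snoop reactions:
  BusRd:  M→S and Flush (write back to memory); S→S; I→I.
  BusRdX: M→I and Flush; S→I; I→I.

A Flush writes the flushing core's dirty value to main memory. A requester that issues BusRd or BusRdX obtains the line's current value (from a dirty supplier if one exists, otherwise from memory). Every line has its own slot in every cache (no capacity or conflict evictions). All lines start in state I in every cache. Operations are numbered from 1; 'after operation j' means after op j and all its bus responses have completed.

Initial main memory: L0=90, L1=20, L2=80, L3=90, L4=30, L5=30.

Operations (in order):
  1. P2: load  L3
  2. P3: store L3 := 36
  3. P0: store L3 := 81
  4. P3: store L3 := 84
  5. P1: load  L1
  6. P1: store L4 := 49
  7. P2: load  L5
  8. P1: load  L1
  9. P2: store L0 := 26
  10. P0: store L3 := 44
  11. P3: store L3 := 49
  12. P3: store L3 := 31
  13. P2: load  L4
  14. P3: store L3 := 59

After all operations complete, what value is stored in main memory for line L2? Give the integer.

memory[L2] = 80

[1] P2: load  L3 | P0:I, P1:I, P2:S(90), P3:I | bus: BusRd
[2] P3: store L3 := 36 | P0:I, P1:I, P2:I, P3:M(36) | bus: BusRdX
[3] P0: store L3 := 81 | P0:M(81), P1:I, P2:I, P3:I | bus: BusRdX,Flush
[4] P3: store L3 := 84 | P0:I, P1:I, P2:I, P3:M(84) | bus: BusRdX,Flush
[5] P1: load  L1 | P0:I, P1:S(20), P2:I, P3:I | bus: BusRd
[6] P1: store L4 := 49 | P0:I, P1:M(49), P2:I, P3:I | bus: BusRdX
[7] P2: load  L5 | P0:I, P1:I, P2:S(30), P3:I | bus: BusRd
[8] P1: load  L1 | P0:I, P1:S(20), P2:I, P3:I | bus: none
[9] P2: store L0 := 26 | P0:I, P1:I, P2:M(26), P3:I | bus: BusRdX
[10] P0: store L3 := 44 | P0:M(44), P1:I, P2:I, P3:I | bus: BusRdX,Flush
[11] P3: store L3 := 49 | P0:I, P1:I, P2:I, P3:M(49) | bus: BusRdX,Flush
[12] P3: store L3 := 31 | P0:I, P1:I, P2:I, P3:M(31) | bus: none
[13] P2: load  L4 | P0:I, P1:S(49), P2:S(49), P3:I | bus: BusRd,Flush
[14] P3: store L3 := 59 | P0:I, P1:I, P2:I, P3:M(59) | bus: none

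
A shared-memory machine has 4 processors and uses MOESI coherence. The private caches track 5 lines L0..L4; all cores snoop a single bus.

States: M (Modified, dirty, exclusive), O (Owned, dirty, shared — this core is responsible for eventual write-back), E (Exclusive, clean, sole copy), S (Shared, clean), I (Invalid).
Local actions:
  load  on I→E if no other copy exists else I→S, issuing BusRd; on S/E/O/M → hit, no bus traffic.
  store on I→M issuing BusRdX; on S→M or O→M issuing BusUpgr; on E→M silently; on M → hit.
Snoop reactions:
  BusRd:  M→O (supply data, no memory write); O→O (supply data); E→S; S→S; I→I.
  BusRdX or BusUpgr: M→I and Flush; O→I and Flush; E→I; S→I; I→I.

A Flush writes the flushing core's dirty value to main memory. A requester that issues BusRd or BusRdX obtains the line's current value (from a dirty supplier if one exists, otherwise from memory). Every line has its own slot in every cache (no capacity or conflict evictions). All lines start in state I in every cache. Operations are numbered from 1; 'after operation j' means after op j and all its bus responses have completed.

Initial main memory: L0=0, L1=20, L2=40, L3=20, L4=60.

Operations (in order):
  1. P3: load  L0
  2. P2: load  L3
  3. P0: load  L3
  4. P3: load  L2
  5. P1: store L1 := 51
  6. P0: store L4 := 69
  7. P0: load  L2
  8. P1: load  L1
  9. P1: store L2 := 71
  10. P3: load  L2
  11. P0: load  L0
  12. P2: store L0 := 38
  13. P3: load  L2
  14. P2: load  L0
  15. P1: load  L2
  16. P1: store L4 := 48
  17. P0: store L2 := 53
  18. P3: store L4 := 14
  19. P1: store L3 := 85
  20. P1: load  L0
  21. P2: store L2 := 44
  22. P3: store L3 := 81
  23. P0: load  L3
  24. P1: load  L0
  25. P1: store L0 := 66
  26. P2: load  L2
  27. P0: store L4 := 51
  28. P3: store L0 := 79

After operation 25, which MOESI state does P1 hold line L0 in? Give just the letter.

state = M

[1] P3: load  L0 | P0:I, P1:I, P2:I, P3:E(0) | bus: BusRd
[2] P2: load  L3 | P0:I, P1:I, P2:E(20), P3:I | bus: BusRd
[3] P0: load  L3 | P0:S(20), P1:I, P2:S(20), P3:I | bus: BusRd
[4] P3: load  L2 | P0:I, P1:I, P2:I, P3:E(40) | bus: BusRd
[5] P1: store L1 := 51 | P0:I, P1:M(51), P2:I, P3:I | bus: BusRdX
[6] P0: store L4 := 69 | P0:M(69), P1:I, P2:I, P3:I | bus: BusRdX
[7] P0: load  L2 | P0:S(40), P1:I, P2:I, P3:S(40) | bus: BusRd
[8] P1: load  L1 | P0:I, P1:M(51), P2:I, P3:I | bus: none
[9] P1: store L2 := 71 | P0:I, P1:M(71), P2:I, P3:I | bus: BusRdX
[10] P3: load  L2 | P0:I, P1:O(71), P2:I, P3:S(71) | bus: BusRd
[11] P0: load  L0 | P0:S(0), P1:I, P2:I, P3:S(0) | bus: BusRd
[12] P2: store L0 := 38 | P0:I, P1:I, P2:M(38), P3:I | bus: BusRdX
[13] P3: load  L2 | P0:I, P1:O(71), P2:I, P3:S(71) | bus: none
[14] P2: load  L0 | P0:I, P1:I, P2:M(38), P3:I | bus: none
[15] P1: load  L2 | P0:I, P1:O(71), P2:I, P3:S(71) | bus: none
[16] P1: store L4 := 48 | P0:I, P1:M(48), P2:I, P3:I | bus: BusRdX,Flush
[17] P0: store L2 := 53 | P0:M(53), P1:I, P2:I, P3:I | bus: BusRdX,Flush
[18] P3: store L4 := 14 | P0:I, P1:I, P2:I, P3:M(14) | bus: BusRdX,Flush
[19] P1: store L3 := 85 | P0:I, P1:M(85), P2:I, P3:I | bus: BusRdX
[20] P1: load  L0 | P0:I, P1:S(38), P2:O(38), P3:I | bus: BusRd
[21] P2: store L2 := 44 | P0:I, P1:I, P2:M(44), P3:I | bus: BusRdX,Flush
[22] P3: store L3 := 81 | P0:I, P1:I, P2:I, P3:M(81) | bus: BusRdX,Flush
[23] P0: load  L3 | P0:S(81), P1:I, P2:I, P3:O(81) | bus: BusRd
[24] P1: load  L0 | P0:I, P1:S(38), P2:O(38), P3:I | bus: none
[25] P1: store L0 := 66 | P0:I, P1:M(66), P2:I, P3:I | bus: BusUpgr,Flush
[26] P2: load  L2 | P0:I, P1:I, P2:M(44), P3:I | bus: none
[27] P0: store L4 := 51 | P0:M(51), P1:I, P2:I, P3:I | bus: BusRdX,Flush
[28] P3: store L0 := 79 | P0:I, P1:I, P2:I, P3:M(79) | bus: BusRdX,Flush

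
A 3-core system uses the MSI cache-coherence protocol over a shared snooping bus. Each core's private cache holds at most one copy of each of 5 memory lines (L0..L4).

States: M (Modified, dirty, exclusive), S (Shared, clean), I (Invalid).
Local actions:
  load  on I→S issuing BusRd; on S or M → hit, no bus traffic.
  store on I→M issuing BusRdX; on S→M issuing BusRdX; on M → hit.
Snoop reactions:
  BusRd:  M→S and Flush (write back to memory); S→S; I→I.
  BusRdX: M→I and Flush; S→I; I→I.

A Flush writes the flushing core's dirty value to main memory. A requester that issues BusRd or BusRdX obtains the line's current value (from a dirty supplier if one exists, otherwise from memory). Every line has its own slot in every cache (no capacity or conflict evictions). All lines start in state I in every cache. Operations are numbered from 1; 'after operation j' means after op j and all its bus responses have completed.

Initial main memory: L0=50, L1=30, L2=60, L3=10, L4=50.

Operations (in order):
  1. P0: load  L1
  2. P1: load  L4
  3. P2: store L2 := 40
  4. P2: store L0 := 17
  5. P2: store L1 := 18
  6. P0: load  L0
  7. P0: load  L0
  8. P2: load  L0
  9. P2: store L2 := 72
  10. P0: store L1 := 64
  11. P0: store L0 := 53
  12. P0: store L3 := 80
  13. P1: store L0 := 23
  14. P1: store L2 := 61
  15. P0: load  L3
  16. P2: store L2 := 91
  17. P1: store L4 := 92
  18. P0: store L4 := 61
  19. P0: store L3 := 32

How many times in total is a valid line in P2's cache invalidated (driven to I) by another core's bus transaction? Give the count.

invalidations = 3

1. P0: load  L1  bus=[BusRd]  L1: P0=S P1=I P2=I  mem[L1]=30
2. P1: load  L4  bus=[BusRd]  L4: P0=I P1=S P2=I  mem[L4]=50
3. P2: store L2 := 40  bus=[BusRdX]  L2: P0=I P1=I P2=M  mem[L2]=60
4. P2: store L0 := 17  bus=[BusRdX]  L0: P0=I P1=I P2=M  mem[L0]=50
5. P2: store L1 := 18  bus=[BusRdX]  L1: P0=I P1=I P2=M  mem[L1]=30
6. P0: load  L0  bus=[BusRd,Flush]  L0: P0=S P1=I P2=S  mem[L0]=17
7. P0: load  L0  bus=[-]  L0: P0=S P1=I P2=S  mem[L0]=17
8. P2: load  L0  bus=[-]  L0: P0=S P1=I P2=S  mem[L0]=17
9. P2: store L2 := 72  bus=[-]  L2: P0=I P1=I P2=M  mem[L2]=60
10. P0: store L1 := 64  bus=[BusRdX,Flush]  L1: P0=M P1=I P2=I  mem[L1]=18
11. P0: store L0 := 53  bus=[BusRdX]  L0: P0=M P1=I P2=I  mem[L0]=17
12. P0: store L3 := 80  bus=[BusRdX]  L3: P0=M P1=I P2=I  mem[L3]=10
13. P1: store L0 := 23  bus=[BusRdX,Flush]  L0: P0=I P1=M P2=I  mem[L0]=53
14. P1: store L2 := 61  bus=[BusRdX,Flush]  L2: P0=I P1=M P2=I  mem[L2]=72
15. P0: load  L3  bus=[-]  L3: P0=M P1=I P2=I  mem[L3]=10
16. P2: store L2 := 91  bus=[BusRdX,Flush]  L2: P0=I P1=I P2=M  mem[L2]=61
17. P1: store L4 := 92  bus=[BusRdX]  L4: P0=I P1=M P2=I  mem[L4]=50
18. P0: store L4 := 61  bus=[BusRdX,Flush]  L4: P0=M P1=I P2=I  mem[L4]=92
19. P0: store L3 := 32  bus=[-]  L3: P0=M P1=I P2=I  mem[L3]=10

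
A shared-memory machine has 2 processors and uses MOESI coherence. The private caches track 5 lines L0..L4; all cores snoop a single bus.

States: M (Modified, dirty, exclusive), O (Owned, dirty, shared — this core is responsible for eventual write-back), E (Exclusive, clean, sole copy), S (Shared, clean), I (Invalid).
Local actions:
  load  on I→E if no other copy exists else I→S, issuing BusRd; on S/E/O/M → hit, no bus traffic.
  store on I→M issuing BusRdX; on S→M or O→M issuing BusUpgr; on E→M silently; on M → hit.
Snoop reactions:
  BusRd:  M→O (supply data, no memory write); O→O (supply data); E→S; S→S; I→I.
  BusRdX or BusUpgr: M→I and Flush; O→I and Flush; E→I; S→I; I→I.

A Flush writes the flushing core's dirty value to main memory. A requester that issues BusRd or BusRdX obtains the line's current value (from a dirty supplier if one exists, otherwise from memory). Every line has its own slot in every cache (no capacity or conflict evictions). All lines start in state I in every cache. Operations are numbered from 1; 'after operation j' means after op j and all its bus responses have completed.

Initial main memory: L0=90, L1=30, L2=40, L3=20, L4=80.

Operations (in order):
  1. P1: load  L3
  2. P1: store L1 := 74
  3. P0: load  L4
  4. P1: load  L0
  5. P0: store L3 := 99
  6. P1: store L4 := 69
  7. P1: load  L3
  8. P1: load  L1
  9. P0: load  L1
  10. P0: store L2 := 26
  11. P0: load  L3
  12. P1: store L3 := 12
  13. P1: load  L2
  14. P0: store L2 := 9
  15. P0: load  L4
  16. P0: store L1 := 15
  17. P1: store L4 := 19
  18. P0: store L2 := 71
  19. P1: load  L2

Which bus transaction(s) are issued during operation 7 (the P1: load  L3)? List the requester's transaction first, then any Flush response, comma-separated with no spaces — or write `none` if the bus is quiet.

bus = BusRd

step 1: P1: load  L3  ⟶  IE  (L3)  txn=BusRd  M[L3]=20
step 2: P1: store L1 := 74  ⟶  IM  (L1)  txn=BusRdX  M[L1]=30
step 3: P0: load  L4  ⟶  EI  (L4)  txn=BusRd  M[L4]=80
step 4: P1: load  L0  ⟶  IE  (L0)  txn=BusRd  M[L0]=90
step 5: P0: store L3 := 99  ⟶  MI  (L3)  txn=BusRdX  M[L3]=20
step 6: P1: store L4 := 69  ⟶  IM  (L4)  txn=BusRdX  M[L4]=80
step 7: P1: load  L3  ⟶  OS  (L3)  txn=BusRd  M[L3]=20
step 8: P1: load  L1  ⟶  IM  (L1)  txn=∅  M[L1]=30
step 9: P0: load  L1  ⟶  SO  (L1)  txn=BusRd  M[L1]=30
step 10: P0: store L2 := 26  ⟶  MI  (L2)  txn=BusRdX  M[L2]=40
step 11: P0: load  L3  ⟶  OS  (L3)  txn=∅  M[L3]=20
step 12: P1: store L3 := 12  ⟶  IM  (L3)  txn=BusUpgr+Flush  M[L3]=99
step 13: P1: load  L2  ⟶  OS  (L2)  txn=BusRd  M[L2]=40
step 14: P0: store L2 := 9  ⟶  MI  (L2)  txn=BusUpgr  M[L2]=40
step 15: P0: load  L4  ⟶  SO  (L4)  txn=BusRd  M[L4]=80
step 16: P0: store L1 := 15  ⟶  MI  (L1)  txn=BusUpgr+Flush  M[L1]=74
step 17: P1: store L4 := 19  ⟶  IM  (L4)  txn=BusUpgr  M[L4]=80
step 18: P0: store L2 := 71  ⟶  MI  (L2)  txn=∅  M[L2]=40
step 19: P1: load  L2  ⟶  OS  (L2)  txn=BusRd  M[L2]=40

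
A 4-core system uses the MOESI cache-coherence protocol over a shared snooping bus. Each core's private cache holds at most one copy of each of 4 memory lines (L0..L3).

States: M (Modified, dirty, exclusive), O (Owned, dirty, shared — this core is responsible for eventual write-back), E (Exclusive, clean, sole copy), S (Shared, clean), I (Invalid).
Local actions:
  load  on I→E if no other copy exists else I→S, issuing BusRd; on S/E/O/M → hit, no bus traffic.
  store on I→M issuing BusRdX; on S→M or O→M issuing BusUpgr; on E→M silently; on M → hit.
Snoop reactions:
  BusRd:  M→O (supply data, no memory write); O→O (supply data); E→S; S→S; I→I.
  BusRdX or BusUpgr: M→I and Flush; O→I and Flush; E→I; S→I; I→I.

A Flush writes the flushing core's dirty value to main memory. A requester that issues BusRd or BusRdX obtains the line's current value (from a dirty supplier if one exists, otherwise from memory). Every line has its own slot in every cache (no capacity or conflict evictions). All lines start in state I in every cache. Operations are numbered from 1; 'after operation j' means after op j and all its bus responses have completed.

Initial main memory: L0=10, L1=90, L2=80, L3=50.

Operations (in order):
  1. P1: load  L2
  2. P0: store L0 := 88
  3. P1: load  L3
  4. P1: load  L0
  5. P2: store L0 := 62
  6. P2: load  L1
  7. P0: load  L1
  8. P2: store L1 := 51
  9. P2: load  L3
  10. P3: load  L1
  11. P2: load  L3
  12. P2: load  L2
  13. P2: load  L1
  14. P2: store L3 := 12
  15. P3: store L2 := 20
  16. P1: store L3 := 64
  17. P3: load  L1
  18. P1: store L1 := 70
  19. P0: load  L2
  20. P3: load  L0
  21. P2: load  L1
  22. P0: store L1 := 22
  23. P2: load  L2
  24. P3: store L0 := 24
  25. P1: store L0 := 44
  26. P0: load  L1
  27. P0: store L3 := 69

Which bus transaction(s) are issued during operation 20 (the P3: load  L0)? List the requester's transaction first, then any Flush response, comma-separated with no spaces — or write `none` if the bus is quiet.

bus = BusRd

1. P1: load  L2  bus=[BusRd]  L2: P0=I P1=E P2=I P3=I  mem[L2]=80
2. P0: store L0 := 88  bus=[BusRdX]  L0: P0=M P1=I P2=I P3=I  mem[L0]=10
3. P1: load  L3  bus=[BusRd]  L3: P0=I P1=E P2=I P3=I  mem[L3]=50
4. P1: load  L0  bus=[BusRd]  L0: P0=O P1=S P2=I P3=I  mem[L0]=10
5. P2: store L0 := 62  bus=[BusRdX,Flush]  L0: P0=I P1=I P2=M P3=I  mem[L0]=88
6. P2: load  L1  bus=[BusRd]  L1: P0=I P1=I P2=E P3=I  mem[L1]=90
7. P0: load  L1  bus=[BusRd]  L1: P0=S P1=I P2=S P3=I  mem[L1]=90
8. P2: store L1 := 51  bus=[BusUpgr]  L1: P0=I P1=I P2=M P3=I  mem[L1]=90
9. P2: load  L3  bus=[BusRd]  L3: P0=I P1=S P2=S P3=I  mem[L3]=50
10. P3: load  L1  bus=[BusRd]  L1: P0=I P1=I P2=O P3=S  mem[L1]=90
11. P2: load  L3  bus=[-]  L3: P0=I P1=S P2=S P3=I  mem[L3]=50
12. P2: load  L2  bus=[BusRd]  L2: P0=I P1=S P2=S P3=I  mem[L2]=80
13. P2: load  L1  bus=[-]  L1: P0=I P1=I P2=O P3=S  mem[L1]=90
14. P2: store L3 := 12  bus=[BusUpgr]  L3: P0=I P1=I P2=M P3=I  mem[L3]=50
15. P3: store L2 := 20  bus=[BusRdX]  L2: P0=I P1=I P2=I P3=M  mem[L2]=80
16. P1: store L3 := 64  bus=[BusRdX,Flush]  L3: P0=I P1=M P2=I P3=I  mem[L3]=12
17. P3: load  L1  bus=[-]  L1: P0=I P1=I P2=O P3=S  mem[L1]=90
18. P1: store L1 := 70  bus=[BusRdX,Flush]  L1: P0=I P1=M P2=I P3=I  mem[L1]=51
19. P0: load  L2  bus=[BusRd]  L2: P0=S P1=I P2=I P3=O  mem[L2]=80
20. P3: load  L0  bus=[BusRd]  L0: P0=I P1=I P2=O P3=S  mem[L0]=88
21. P2: load  L1  bus=[BusRd]  L1: P0=I P1=O P2=S P3=I  mem[L1]=51
22. P0: store L1 := 22  bus=[BusRdX,Flush]  L1: P0=M P1=I P2=I P3=I  mem[L1]=70
23. P2: load  L2  bus=[BusRd]  L2: P0=S P1=I P2=S P3=O  mem[L2]=80
24. P3: store L0 := 24  bus=[BusUpgr,Flush]  L0: P0=I P1=I P2=I P3=M  mem[L0]=62
25. P1: store L0 := 44  bus=[BusRdX,Flush]  L0: P0=I P1=M P2=I P3=I  mem[L0]=24
26. P0: load  L1  bus=[-]  L1: P0=M P1=I P2=I P3=I  mem[L1]=70
27. P0: store L3 := 69  bus=[BusRdX,Flush]  L3: P0=M P1=I P2=I P3=I  mem[L3]=64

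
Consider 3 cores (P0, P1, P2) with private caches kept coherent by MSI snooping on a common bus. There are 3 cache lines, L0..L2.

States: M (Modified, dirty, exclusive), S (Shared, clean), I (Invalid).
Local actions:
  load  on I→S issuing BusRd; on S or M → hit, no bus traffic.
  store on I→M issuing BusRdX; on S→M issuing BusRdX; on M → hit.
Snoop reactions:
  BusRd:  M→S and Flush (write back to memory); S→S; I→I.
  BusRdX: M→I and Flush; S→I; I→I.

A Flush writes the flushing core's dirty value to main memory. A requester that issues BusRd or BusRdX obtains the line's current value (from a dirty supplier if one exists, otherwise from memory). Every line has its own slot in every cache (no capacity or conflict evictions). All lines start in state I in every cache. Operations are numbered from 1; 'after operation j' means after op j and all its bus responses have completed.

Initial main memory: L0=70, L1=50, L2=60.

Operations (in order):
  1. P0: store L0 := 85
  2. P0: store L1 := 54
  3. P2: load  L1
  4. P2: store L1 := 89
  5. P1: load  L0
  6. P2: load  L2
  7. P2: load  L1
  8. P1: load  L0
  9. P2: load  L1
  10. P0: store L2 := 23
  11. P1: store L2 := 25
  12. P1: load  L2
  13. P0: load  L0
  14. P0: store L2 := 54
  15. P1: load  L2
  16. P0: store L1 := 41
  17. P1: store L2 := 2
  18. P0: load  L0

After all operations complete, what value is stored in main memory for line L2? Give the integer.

[1] P0: store L0 := 85 | P0:M(85), P1:I, P2:I | bus: BusRdX
[2] P0: store L1 := 54 | P0:M(54), P1:I, P2:I | bus: BusRdX
[3] P2: load  L1 | P0:S(54), P1:I, P2:S(54) | bus: BusRd,Flush
[4] P2: store L1 := 89 | P0:I, P1:I, P2:M(89) | bus: BusRdX
[5] P1: load  L0 | P0:S(85), P1:S(85), P2:I | bus: BusRd,Flush
[6] P2: load  L2 | P0:I, P1:I, P2:S(60) | bus: BusRd
[7] P2: load  L1 | P0:I, P1:I, P2:M(89) | bus: none
[8] P1: load  L0 | P0:S(85), P1:S(85), P2:I | bus: none
[9] P2: load  L1 | P0:I, P1:I, P2:M(89) | bus: none
[10] P0: store L2 := 23 | P0:M(23), P1:I, P2:I | bus: BusRdX
[11] P1: store L2 := 25 | P0:I, P1:M(25), P2:I | bus: BusRdX,Flush
[12] P1: load  L2 | P0:I, P1:M(25), P2:I | bus: none
[13] P0: load  L0 | P0:S(85), P1:S(85), P2:I | bus: none
[14] P0: store L2 := 54 | P0:M(54), P1:I, P2:I | bus: BusRdX,Flush
[15] P1: load  L2 | P0:S(54), P1:S(54), P2:I | bus: BusRd,Flush
[16] P0: store L1 := 41 | P0:M(41), P1:I, P2:I | bus: BusRdX,Flush
[17] P1: store L2 := 2 | P0:I, P1:M(2), P2:I | bus: BusRdX
[18] P0: load  L0 | P0:S(85), P1:S(85), P2:I | bus: none

memory[L2] = 54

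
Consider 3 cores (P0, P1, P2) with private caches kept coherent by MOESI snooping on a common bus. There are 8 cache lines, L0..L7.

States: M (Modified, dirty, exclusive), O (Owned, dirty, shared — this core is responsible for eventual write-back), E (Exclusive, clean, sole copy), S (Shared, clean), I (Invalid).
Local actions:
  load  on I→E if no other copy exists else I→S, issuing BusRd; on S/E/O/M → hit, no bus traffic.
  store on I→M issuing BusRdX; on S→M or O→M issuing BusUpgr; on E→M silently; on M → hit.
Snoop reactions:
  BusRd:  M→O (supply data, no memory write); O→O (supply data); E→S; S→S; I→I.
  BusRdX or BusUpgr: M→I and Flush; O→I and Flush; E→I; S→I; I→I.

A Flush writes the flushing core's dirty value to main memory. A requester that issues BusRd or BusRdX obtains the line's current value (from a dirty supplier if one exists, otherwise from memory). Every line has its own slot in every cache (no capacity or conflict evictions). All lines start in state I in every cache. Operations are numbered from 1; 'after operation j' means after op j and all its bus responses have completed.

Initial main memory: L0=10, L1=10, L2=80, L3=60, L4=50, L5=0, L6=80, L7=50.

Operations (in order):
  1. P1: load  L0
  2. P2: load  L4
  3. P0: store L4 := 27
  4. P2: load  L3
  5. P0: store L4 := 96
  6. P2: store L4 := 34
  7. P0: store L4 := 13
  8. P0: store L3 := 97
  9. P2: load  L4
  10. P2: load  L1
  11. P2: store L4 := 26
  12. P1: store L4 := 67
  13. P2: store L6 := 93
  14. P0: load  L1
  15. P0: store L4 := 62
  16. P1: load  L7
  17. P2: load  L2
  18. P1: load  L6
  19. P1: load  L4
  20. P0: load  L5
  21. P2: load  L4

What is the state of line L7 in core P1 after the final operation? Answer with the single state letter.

1. P1: load  L0  bus=[BusRd]  L0: P0=I P1=E P2=I  mem[L0]=10
2. P2: load  L4  bus=[BusRd]  L4: P0=I P1=I P2=E  mem[L4]=50
3. P0: store L4 := 27  bus=[BusRdX]  L4: P0=M P1=I P2=I  mem[L4]=50
4. P2: load  L3  bus=[BusRd]  L3: P0=I P1=I P2=E  mem[L3]=60
5. P0: store L4 := 96  bus=[-]  L4: P0=M P1=I P2=I  mem[L4]=50
6. P2: store L4 := 34  bus=[BusRdX,Flush]  L4: P0=I P1=I P2=M  mem[L4]=96
7. P0: store L4 := 13  bus=[BusRdX,Flush]  L4: P0=M P1=I P2=I  mem[L4]=34
8. P0: store L3 := 97  bus=[BusRdX]  L3: P0=M P1=I P2=I  mem[L3]=60
9. P2: load  L4  bus=[BusRd]  L4: P0=O P1=I P2=S  mem[L4]=34
10. P2: load  L1  bus=[BusRd]  L1: P0=I P1=I P2=E  mem[L1]=10
11. P2: store L4 := 26  bus=[BusUpgr,Flush]  L4: P0=I P1=I P2=M  mem[L4]=13
12. P1: store L4 := 67  bus=[BusRdX,Flush]  L4: P0=I P1=M P2=I  mem[L4]=26
13. P2: store L6 := 93  bus=[BusRdX]  L6: P0=I P1=I P2=M  mem[L6]=80
14. P0: load  L1  bus=[BusRd]  L1: P0=S P1=I P2=S  mem[L1]=10
15. P0: store L4 := 62  bus=[BusRdX,Flush]  L4: P0=M P1=I P2=I  mem[L4]=67
16. P1: load  L7  bus=[BusRd]  L7: P0=I P1=E P2=I  mem[L7]=50
17. P2: load  L2  bus=[BusRd]  L2: P0=I P1=I P2=E  mem[L2]=80
18. P1: load  L6  bus=[BusRd]  L6: P0=I P1=S P2=O  mem[L6]=80
19. P1: load  L4  bus=[BusRd]  L4: P0=O P1=S P2=I  mem[L4]=67
20. P0: load  L5  bus=[BusRd]  L5: P0=E P1=I P2=I  mem[L5]=0
21. P2: load  L4  bus=[BusRd]  L4: P0=O P1=S P2=S  mem[L4]=67

state = E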